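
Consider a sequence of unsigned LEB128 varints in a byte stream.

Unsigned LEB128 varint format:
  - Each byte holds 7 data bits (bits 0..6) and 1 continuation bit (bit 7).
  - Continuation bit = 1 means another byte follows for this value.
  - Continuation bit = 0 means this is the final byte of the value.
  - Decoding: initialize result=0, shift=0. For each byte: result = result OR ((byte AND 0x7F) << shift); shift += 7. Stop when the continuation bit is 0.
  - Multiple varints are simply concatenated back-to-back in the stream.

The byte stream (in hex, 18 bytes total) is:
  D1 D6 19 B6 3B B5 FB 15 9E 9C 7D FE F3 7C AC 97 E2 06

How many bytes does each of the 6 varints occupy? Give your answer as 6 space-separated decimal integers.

Answer: 3 2 3 3 3 4

Derivation:
  byte[0]=0xD1 cont=1 payload=0x51=81: acc |= 81<<0 -> acc=81 shift=7
  byte[1]=0xD6 cont=1 payload=0x56=86: acc |= 86<<7 -> acc=11089 shift=14
  byte[2]=0x19 cont=0 payload=0x19=25: acc |= 25<<14 -> acc=420689 shift=21 [end]
Varint 1: bytes[0:3] = D1 D6 19 -> value 420689 (3 byte(s))
  byte[3]=0xB6 cont=1 payload=0x36=54: acc |= 54<<0 -> acc=54 shift=7
  byte[4]=0x3B cont=0 payload=0x3B=59: acc |= 59<<7 -> acc=7606 shift=14 [end]
Varint 2: bytes[3:5] = B6 3B -> value 7606 (2 byte(s))
  byte[5]=0xB5 cont=1 payload=0x35=53: acc |= 53<<0 -> acc=53 shift=7
  byte[6]=0xFB cont=1 payload=0x7B=123: acc |= 123<<7 -> acc=15797 shift=14
  byte[7]=0x15 cont=0 payload=0x15=21: acc |= 21<<14 -> acc=359861 shift=21 [end]
Varint 3: bytes[5:8] = B5 FB 15 -> value 359861 (3 byte(s))
  byte[8]=0x9E cont=1 payload=0x1E=30: acc |= 30<<0 -> acc=30 shift=7
  byte[9]=0x9C cont=1 payload=0x1C=28: acc |= 28<<7 -> acc=3614 shift=14
  byte[10]=0x7D cont=0 payload=0x7D=125: acc |= 125<<14 -> acc=2051614 shift=21 [end]
Varint 4: bytes[8:11] = 9E 9C 7D -> value 2051614 (3 byte(s))
  byte[11]=0xFE cont=1 payload=0x7E=126: acc |= 126<<0 -> acc=126 shift=7
  byte[12]=0xF3 cont=1 payload=0x73=115: acc |= 115<<7 -> acc=14846 shift=14
  byte[13]=0x7C cont=0 payload=0x7C=124: acc |= 124<<14 -> acc=2046462 shift=21 [end]
Varint 5: bytes[11:14] = FE F3 7C -> value 2046462 (3 byte(s))
  byte[14]=0xAC cont=1 payload=0x2C=44: acc |= 44<<0 -> acc=44 shift=7
  byte[15]=0x97 cont=1 payload=0x17=23: acc |= 23<<7 -> acc=2988 shift=14
  byte[16]=0xE2 cont=1 payload=0x62=98: acc |= 98<<14 -> acc=1608620 shift=21
  byte[17]=0x06 cont=0 payload=0x06=6: acc |= 6<<21 -> acc=14191532 shift=28 [end]
Varint 6: bytes[14:18] = AC 97 E2 06 -> value 14191532 (4 byte(s))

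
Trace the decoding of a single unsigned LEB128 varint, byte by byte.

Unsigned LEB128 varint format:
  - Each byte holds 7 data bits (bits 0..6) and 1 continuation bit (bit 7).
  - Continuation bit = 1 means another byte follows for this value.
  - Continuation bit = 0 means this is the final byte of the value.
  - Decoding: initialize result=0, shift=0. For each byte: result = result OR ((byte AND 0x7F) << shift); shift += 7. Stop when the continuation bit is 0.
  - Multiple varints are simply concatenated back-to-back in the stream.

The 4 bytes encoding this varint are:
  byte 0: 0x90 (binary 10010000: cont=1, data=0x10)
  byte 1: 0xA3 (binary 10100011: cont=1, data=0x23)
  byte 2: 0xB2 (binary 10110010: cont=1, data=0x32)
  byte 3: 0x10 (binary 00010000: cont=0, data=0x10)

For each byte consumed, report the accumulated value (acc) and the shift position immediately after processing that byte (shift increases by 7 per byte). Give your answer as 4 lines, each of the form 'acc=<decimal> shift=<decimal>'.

Answer: acc=16 shift=7
acc=4496 shift=14
acc=823696 shift=21
acc=34378128 shift=28

Derivation:
byte 0=0x90: payload=0x10=16, contrib = 16<<0 = 16; acc -> 16, shift -> 7
byte 1=0xA3: payload=0x23=35, contrib = 35<<7 = 4480; acc -> 4496, shift -> 14
byte 2=0xB2: payload=0x32=50, contrib = 50<<14 = 819200; acc -> 823696, shift -> 21
byte 3=0x10: payload=0x10=16, contrib = 16<<21 = 33554432; acc -> 34378128, shift -> 28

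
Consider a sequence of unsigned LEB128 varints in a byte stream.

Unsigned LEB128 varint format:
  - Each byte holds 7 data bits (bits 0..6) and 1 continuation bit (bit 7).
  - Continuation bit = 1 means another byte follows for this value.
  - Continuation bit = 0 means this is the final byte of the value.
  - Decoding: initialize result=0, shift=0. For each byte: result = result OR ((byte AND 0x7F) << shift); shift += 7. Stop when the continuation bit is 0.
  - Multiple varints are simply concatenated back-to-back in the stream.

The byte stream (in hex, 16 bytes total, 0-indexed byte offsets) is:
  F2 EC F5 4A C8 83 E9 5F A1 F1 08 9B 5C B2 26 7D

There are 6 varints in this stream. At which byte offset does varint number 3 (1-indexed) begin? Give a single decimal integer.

  byte[0]=0xF2 cont=1 payload=0x72=114: acc |= 114<<0 -> acc=114 shift=7
  byte[1]=0xEC cont=1 payload=0x6C=108: acc |= 108<<7 -> acc=13938 shift=14
  byte[2]=0xF5 cont=1 payload=0x75=117: acc |= 117<<14 -> acc=1930866 shift=21
  byte[3]=0x4A cont=0 payload=0x4A=74: acc |= 74<<21 -> acc=157120114 shift=28 [end]
Varint 1: bytes[0:4] = F2 EC F5 4A -> value 157120114 (4 byte(s))
  byte[4]=0xC8 cont=1 payload=0x48=72: acc |= 72<<0 -> acc=72 shift=7
  byte[5]=0x83 cont=1 payload=0x03=3: acc |= 3<<7 -> acc=456 shift=14
  byte[6]=0xE9 cont=1 payload=0x69=105: acc |= 105<<14 -> acc=1720776 shift=21
  byte[7]=0x5F cont=0 payload=0x5F=95: acc |= 95<<21 -> acc=200950216 shift=28 [end]
Varint 2: bytes[4:8] = C8 83 E9 5F -> value 200950216 (4 byte(s))
  byte[8]=0xA1 cont=1 payload=0x21=33: acc |= 33<<0 -> acc=33 shift=7
  byte[9]=0xF1 cont=1 payload=0x71=113: acc |= 113<<7 -> acc=14497 shift=14
  byte[10]=0x08 cont=0 payload=0x08=8: acc |= 8<<14 -> acc=145569 shift=21 [end]
Varint 3: bytes[8:11] = A1 F1 08 -> value 145569 (3 byte(s))
  byte[11]=0x9B cont=1 payload=0x1B=27: acc |= 27<<0 -> acc=27 shift=7
  byte[12]=0x5C cont=0 payload=0x5C=92: acc |= 92<<7 -> acc=11803 shift=14 [end]
Varint 4: bytes[11:13] = 9B 5C -> value 11803 (2 byte(s))
  byte[13]=0xB2 cont=1 payload=0x32=50: acc |= 50<<0 -> acc=50 shift=7
  byte[14]=0x26 cont=0 payload=0x26=38: acc |= 38<<7 -> acc=4914 shift=14 [end]
Varint 5: bytes[13:15] = B2 26 -> value 4914 (2 byte(s))
  byte[15]=0x7D cont=0 payload=0x7D=125: acc |= 125<<0 -> acc=125 shift=7 [end]
Varint 6: bytes[15:16] = 7D -> value 125 (1 byte(s))

Answer: 8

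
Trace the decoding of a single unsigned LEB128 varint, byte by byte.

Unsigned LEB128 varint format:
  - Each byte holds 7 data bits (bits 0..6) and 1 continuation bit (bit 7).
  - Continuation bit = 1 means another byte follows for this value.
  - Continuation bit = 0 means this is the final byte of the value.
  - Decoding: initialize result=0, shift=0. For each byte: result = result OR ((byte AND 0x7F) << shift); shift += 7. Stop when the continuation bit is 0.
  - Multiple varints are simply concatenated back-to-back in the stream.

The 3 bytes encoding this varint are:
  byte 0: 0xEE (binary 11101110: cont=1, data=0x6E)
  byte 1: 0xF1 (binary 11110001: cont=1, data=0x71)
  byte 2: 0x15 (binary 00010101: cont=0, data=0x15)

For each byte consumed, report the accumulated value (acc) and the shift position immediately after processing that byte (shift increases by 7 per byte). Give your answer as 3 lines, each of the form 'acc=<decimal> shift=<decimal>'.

Answer: acc=110 shift=7
acc=14574 shift=14
acc=358638 shift=21

Derivation:
byte 0=0xEE: payload=0x6E=110, contrib = 110<<0 = 110; acc -> 110, shift -> 7
byte 1=0xF1: payload=0x71=113, contrib = 113<<7 = 14464; acc -> 14574, shift -> 14
byte 2=0x15: payload=0x15=21, contrib = 21<<14 = 344064; acc -> 358638, shift -> 21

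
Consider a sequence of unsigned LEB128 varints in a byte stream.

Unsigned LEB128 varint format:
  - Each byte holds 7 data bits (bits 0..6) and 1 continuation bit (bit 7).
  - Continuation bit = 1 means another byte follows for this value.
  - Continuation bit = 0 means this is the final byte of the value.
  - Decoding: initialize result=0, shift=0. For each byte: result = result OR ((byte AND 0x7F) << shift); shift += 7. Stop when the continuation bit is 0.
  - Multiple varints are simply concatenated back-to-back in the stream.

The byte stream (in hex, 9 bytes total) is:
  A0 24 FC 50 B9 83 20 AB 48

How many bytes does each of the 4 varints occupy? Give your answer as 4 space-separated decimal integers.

  byte[0]=0xA0 cont=1 payload=0x20=32: acc |= 32<<0 -> acc=32 shift=7
  byte[1]=0x24 cont=0 payload=0x24=36: acc |= 36<<7 -> acc=4640 shift=14 [end]
Varint 1: bytes[0:2] = A0 24 -> value 4640 (2 byte(s))
  byte[2]=0xFC cont=1 payload=0x7C=124: acc |= 124<<0 -> acc=124 shift=7
  byte[3]=0x50 cont=0 payload=0x50=80: acc |= 80<<7 -> acc=10364 shift=14 [end]
Varint 2: bytes[2:4] = FC 50 -> value 10364 (2 byte(s))
  byte[4]=0xB9 cont=1 payload=0x39=57: acc |= 57<<0 -> acc=57 shift=7
  byte[5]=0x83 cont=1 payload=0x03=3: acc |= 3<<7 -> acc=441 shift=14
  byte[6]=0x20 cont=0 payload=0x20=32: acc |= 32<<14 -> acc=524729 shift=21 [end]
Varint 3: bytes[4:7] = B9 83 20 -> value 524729 (3 byte(s))
  byte[7]=0xAB cont=1 payload=0x2B=43: acc |= 43<<0 -> acc=43 shift=7
  byte[8]=0x48 cont=0 payload=0x48=72: acc |= 72<<7 -> acc=9259 shift=14 [end]
Varint 4: bytes[7:9] = AB 48 -> value 9259 (2 byte(s))

Answer: 2 2 3 2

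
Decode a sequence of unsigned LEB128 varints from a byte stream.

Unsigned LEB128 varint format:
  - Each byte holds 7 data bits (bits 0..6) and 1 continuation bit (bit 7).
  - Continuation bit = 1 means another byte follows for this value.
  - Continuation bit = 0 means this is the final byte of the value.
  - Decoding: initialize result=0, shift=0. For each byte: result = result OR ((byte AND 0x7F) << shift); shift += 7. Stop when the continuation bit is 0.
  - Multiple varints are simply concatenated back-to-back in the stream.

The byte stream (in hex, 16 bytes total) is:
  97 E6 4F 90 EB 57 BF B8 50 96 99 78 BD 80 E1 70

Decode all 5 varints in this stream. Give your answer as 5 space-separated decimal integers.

  byte[0]=0x97 cont=1 payload=0x17=23: acc |= 23<<0 -> acc=23 shift=7
  byte[1]=0xE6 cont=1 payload=0x66=102: acc |= 102<<7 -> acc=13079 shift=14
  byte[2]=0x4F cont=0 payload=0x4F=79: acc |= 79<<14 -> acc=1307415 shift=21 [end]
Varint 1: bytes[0:3] = 97 E6 4F -> value 1307415 (3 byte(s))
  byte[3]=0x90 cont=1 payload=0x10=16: acc |= 16<<0 -> acc=16 shift=7
  byte[4]=0xEB cont=1 payload=0x6B=107: acc |= 107<<7 -> acc=13712 shift=14
  byte[5]=0x57 cont=0 payload=0x57=87: acc |= 87<<14 -> acc=1439120 shift=21 [end]
Varint 2: bytes[3:6] = 90 EB 57 -> value 1439120 (3 byte(s))
  byte[6]=0xBF cont=1 payload=0x3F=63: acc |= 63<<0 -> acc=63 shift=7
  byte[7]=0xB8 cont=1 payload=0x38=56: acc |= 56<<7 -> acc=7231 shift=14
  byte[8]=0x50 cont=0 payload=0x50=80: acc |= 80<<14 -> acc=1317951 shift=21 [end]
Varint 3: bytes[6:9] = BF B8 50 -> value 1317951 (3 byte(s))
  byte[9]=0x96 cont=1 payload=0x16=22: acc |= 22<<0 -> acc=22 shift=7
  byte[10]=0x99 cont=1 payload=0x19=25: acc |= 25<<7 -> acc=3222 shift=14
  byte[11]=0x78 cont=0 payload=0x78=120: acc |= 120<<14 -> acc=1969302 shift=21 [end]
Varint 4: bytes[9:12] = 96 99 78 -> value 1969302 (3 byte(s))
  byte[12]=0xBD cont=1 payload=0x3D=61: acc |= 61<<0 -> acc=61 shift=7
  byte[13]=0x80 cont=1 payload=0x00=0: acc |= 0<<7 -> acc=61 shift=14
  byte[14]=0xE1 cont=1 payload=0x61=97: acc |= 97<<14 -> acc=1589309 shift=21
  byte[15]=0x70 cont=0 payload=0x70=112: acc |= 112<<21 -> acc=236470333 shift=28 [end]
Varint 5: bytes[12:16] = BD 80 E1 70 -> value 236470333 (4 byte(s))

Answer: 1307415 1439120 1317951 1969302 236470333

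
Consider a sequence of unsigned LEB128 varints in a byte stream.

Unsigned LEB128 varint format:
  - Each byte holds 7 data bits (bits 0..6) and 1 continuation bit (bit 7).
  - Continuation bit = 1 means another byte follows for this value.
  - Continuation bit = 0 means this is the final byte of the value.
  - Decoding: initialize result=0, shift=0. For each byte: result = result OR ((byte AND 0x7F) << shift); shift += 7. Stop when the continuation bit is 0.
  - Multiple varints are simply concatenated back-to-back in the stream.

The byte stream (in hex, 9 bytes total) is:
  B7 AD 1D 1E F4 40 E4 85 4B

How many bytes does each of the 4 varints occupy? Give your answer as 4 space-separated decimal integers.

  byte[0]=0xB7 cont=1 payload=0x37=55: acc |= 55<<0 -> acc=55 shift=7
  byte[1]=0xAD cont=1 payload=0x2D=45: acc |= 45<<7 -> acc=5815 shift=14
  byte[2]=0x1D cont=0 payload=0x1D=29: acc |= 29<<14 -> acc=480951 shift=21 [end]
Varint 1: bytes[0:3] = B7 AD 1D -> value 480951 (3 byte(s))
  byte[3]=0x1E cont=0 payload=0x1E=30: acc |= 30<<0 -> acc=30 shift=7 [end]
Varint 2: bytes[3:4] = 1E -> value 30 (1 byte(s))
  byte[4]=0xF4 cont=1 payload=0x74=116: acc |= 116<<0 -> acc=116 shift=7
  byte[5]=0x40 cont=0 payload=0x40=64: acc |= 64<<7 -> acc=8308 shift=14 [end]
Varint 3: bytes[4:6] = F4 40 -> value 8308 (2 byte(s))
  byte[6]=0xE4 cont=1 payload=0x64=100: acc |= 100<<0 -> acc=100 shift=7
  byte[7]=0x85 cont=1 payload=0x05=5: acc |= 5<<7 -> acc=740 shift=14
  byte[8]=0x4B cont=0 payload=0x4B=75: acc |= 75<<14 -> acc=1229540 shift=21 [end]
Varint 4: bytes[6:9] = E4 85 4B -> value 1229540 (3 byte(s))

Answer: 3 1 2 3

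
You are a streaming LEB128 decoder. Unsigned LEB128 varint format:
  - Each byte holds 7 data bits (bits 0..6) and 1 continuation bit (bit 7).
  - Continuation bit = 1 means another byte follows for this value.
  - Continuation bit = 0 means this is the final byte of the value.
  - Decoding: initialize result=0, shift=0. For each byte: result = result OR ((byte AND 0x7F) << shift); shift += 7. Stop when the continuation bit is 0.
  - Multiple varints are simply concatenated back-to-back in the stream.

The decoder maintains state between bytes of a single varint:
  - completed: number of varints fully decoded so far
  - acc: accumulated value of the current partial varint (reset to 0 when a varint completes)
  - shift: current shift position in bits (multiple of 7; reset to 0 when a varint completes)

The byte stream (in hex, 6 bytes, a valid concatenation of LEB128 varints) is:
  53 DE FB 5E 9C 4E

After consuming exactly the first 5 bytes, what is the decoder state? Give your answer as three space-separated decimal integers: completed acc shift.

Answer: 2 28 7

Derivation:
byte[0]=0x53 cont=0 payload=0x53: varint #1 complete (value=83); reset -> completed=1 acc=0 shift=0
byte[1]=0xDE cont=1 payload=0x5E: acc |= 94<<0 -> completed=1 acc=94 shift=7
byte[2]=0xFB cont=1 payload=0x7B: acc |= 123<<7 -> completed=1 acc=15838 shift=14
byte[3]=0x5E cont=0 payload=0x5E: varint #2 complete (value=1555934); reset -> completed=2 acc=0 shift=0
byte[4]=0x9C cont=1 payload=0x1C: acc |= 28<<0 -> completed=2 acc=28 shift=7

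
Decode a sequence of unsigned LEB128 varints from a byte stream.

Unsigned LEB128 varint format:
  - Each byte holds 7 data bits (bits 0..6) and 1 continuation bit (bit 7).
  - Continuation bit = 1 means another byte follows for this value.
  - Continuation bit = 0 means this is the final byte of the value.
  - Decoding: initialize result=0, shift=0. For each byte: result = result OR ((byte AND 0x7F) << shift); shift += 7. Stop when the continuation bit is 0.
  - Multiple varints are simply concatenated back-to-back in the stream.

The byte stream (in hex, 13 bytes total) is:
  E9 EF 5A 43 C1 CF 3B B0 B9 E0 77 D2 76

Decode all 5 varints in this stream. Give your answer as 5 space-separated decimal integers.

  byte[0]=0xE9 cont=1 payload=0x69=105: acc |= 105<<0 -> acc=105 shift=7
  byte[1]=0xEF cont=1 payload=0x6F=111: acc |= 111<<7 -> acc=14313 shift=14
  byte[2]=0x5A cont=0 payload=0x5A=90: acc |= 90<<14 -> acc=1488873 shift=21 [end]
Varint 1: bytes[0:3] = E9 EF 5A -> value 1488873 (3 byte(s))
  byte[3]=0x43 cont=0 payload=0x43=67: acc |= 67<<0 -> acc=67 shift=7 [end]
Varint 2: bytes[3:4] = 43 -> value 67 (1 byte(s))
  byte[4]=0xC1 cont=1 payload=0x41=65: acc |= 65<<0 -> acc=65 shift=7
  byte[5]=0xCF cont=1 payload=0x4F=79: acc |= 79<<7 -> acc=10177 shift=14
  byte[6]=0x3B cont=0 payload=0x3B=59: acc |= 59<<14 -> acc=976833 shift=21 [end]
Varint 3: bytes[4:7] = C1 CF 3B -> value 976833 (3 byte(s))
  byte[7]=0xB0 cont=1 payload=0x30=48: acc |= 48<<0 -> acc=48 shift=7
  byte[8]=0xB9 cont=1 payload=0x39=57: acc |= 57<<7 -> acc=7344 shift=14
  byte[9]=0xE0 cont=1 payload=0x60=96: acc |= 96<<14 -> acc=1580208 shift=21
  byte[10]=0x77 cont=0 payload=0x77=119: acc |= 119<<21 -> acc=251141296 shift=28 [end]
Varint 4: bytes[7:11] = B0 B9 E0 77 -> value 251141296 (4 byte(s))
  byte[11]=0xD2 cont=1 payload=0x52=82: acc |= 82<<0 -> acc=82 shift=7
  byte[12]=0x76 cont=0 payload=0x76=118: acc |= 118<<7 -> acc=15186 shift=14 [end]
Varint 5: bytes[11:13] = D2 76 -> value 15186 (2 byte(s))

Answer: 1488873 67 976833 251141296 15186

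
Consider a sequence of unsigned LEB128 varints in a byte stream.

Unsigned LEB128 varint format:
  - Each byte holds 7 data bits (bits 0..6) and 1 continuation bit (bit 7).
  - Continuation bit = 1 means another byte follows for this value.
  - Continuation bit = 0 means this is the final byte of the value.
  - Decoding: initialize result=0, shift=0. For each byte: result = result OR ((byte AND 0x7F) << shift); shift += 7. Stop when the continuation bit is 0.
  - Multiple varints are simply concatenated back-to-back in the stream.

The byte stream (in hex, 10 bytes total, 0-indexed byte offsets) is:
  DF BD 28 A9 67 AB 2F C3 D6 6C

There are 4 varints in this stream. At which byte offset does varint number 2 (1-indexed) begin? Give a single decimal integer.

Answer: 3

Derivation:
  byte[0]=0xDF cont=1 payload=0x5F=95: acc |= 95<<0 -> acc=95 shift=7
  byte[1]=0xBD cont=1 payload=0x3D=61: acc |= 61<<7 -> acc=7903 shift=14
  byte[2]=0x28 cont=0 payload=0x28=40: acc |= 40<<14 -> acc=663263 shift=21 [end]
Varint 1: bytes[0:3] = DF BD 28 -> value 663263 (3 byte(s))
  byte[3]=0xA9 cont=1 payload=0x29=41: acc |= 41<<0 -> acc=41 shift=7
  byte[4]=0x67 cont=0 payload=0x67=103: acc |= 103<<7 -> acc=13225 shift=14 [end]
Varint 2: bytes[3:5] = A9 67 -> value 13225 (2 byte(s))
  byte[5]=0xAB cont=1 payload=0x2B=43: acc |= 43<<0 -> acc=43 shift=7
  byte[6]=0x2F cont=0 payload=0x2F=47: acc |= 47<<7 -> acc=6059 shift=14 [end]
Varint 3: bytes[5:7] = AB 2F -> value 6059 (2 byte(s))
  byte[7]=0xC3 cont=1 payload=0x43=67: acc |= 67<<0 -> acc=67 shift=7
  byte[8]=0xD6 cont=1 payload=0x56=86: acc |= 86<<7 -> acc=11075 shift=14
  byte[9]=0x6C cont=0 payload=0x6C=108: acc |= 108<<14 -> acc=1780547 shift=21 [end]
Varint 4: bytes[7:10] = C3 D6 6C -> value 1780547 (3 byte(s))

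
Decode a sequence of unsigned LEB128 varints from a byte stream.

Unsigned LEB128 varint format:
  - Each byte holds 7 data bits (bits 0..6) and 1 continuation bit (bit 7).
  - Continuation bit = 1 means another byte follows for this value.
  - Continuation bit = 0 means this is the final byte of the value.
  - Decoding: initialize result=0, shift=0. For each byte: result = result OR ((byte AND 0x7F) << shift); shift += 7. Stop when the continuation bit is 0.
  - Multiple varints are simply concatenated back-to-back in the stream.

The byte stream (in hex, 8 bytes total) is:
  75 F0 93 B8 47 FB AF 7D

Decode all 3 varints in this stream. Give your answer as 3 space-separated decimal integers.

  byte[0]=0x75 cont=0 payload=0x75=117: acc |= 117<<0 -> acc=117 shift=7 [end]
Varint 1: bytes[0:1] = 75 -> value 117 (1 byte(s))
  byte[1]=0xF0 cont=1 payload=0x70=112: acc |= 112<<0 -> acc=112 shift=7
  byte[2]=0x93 cont=1 payload=0x13=19: acc |= 19<<7 -> acc=2544 shift=14
  byte[3]=0xB8 cont=1 payload=0x38=56: acc |= 56<<14 -> acc=920048 shift=21
  byte[4]=0x47 cont=0 payload=0x47=71: acc |= 71<<21 -> acc=149817840 shift=28 [end]
Varint 2: bytes[1:5] = F0 93 B8 47 -> value 149817840 (4 byte(s))
  byte[5]=0xFB cont=1 payload=0x7B=123: acc |= 123<<0 -> acc=123 shift=7
  byte[6]=0xAF cont=1 payload=0x2F=47: acc |= 47<<7 -> acc=6139 shift=14
  byte[7]=0x7D cont=0 payload=0x7D=125: acc |= 125<<14 -> acc=2054139 shift=21 [end]
Varint 3: bytes[5:8] = FB AF 7D -> value 2054139 (3 byte(s))

Answer: 117 149817840 2054139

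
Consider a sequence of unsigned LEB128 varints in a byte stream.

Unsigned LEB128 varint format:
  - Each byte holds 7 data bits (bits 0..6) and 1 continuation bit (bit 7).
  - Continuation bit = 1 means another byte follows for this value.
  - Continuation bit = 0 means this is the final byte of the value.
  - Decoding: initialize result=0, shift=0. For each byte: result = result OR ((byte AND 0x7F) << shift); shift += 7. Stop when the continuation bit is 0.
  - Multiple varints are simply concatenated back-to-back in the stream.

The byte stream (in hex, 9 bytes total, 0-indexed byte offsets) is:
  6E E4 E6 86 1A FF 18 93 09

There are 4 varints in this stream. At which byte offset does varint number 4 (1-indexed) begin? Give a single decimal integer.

  byte[0]=0x6E cont=0 payload=0x6E=110: acc |= 110<<0 -> acc=110 shift=7 [end]
Varint 1: bytes[0:1] = 6E -> value 110 (1 byte(s))
  byte[1]=0xE4 cont=1 payload=0x64=100: acc |= 100<<0 -> acc=100 shift=7
  byte[2]=0xE6 cont=1 payload=0x66=102: acc |= 102<<7 -> acc=13156 shift=14
  byte[3]=0x86 cont=1 payload=0x06=6: acc |= 6<<14 -> acc=111460 shift=21
  byte[4]=0x1A cont=0 payload=0x1A=26: acc |= 26<<21 -> acc=54637412 shift=28 [end]
Varint 2: bytes[1:5] = E4 E6 86 1A -> value 54637412 (4 byte(s))
  byte[5]=0xFF cont=1 payload=0x7F=127: acc |= 127<<0 -> acc=127 shift=7
  byte[6]=0x18 cont=0 payload=0x18=24: acc |= 24<<7 -> acc=3199 shift=14 [end]
Varint 3: bytes[5:7] = FF 18 -> value 3199 (2 byte(s))
  byte[7]=0x93 cont=1 payload=0x13=19: acc |= 19<<0 -> acc=19 shift=7
  byte[8]=0x09 cont=0 payload=0x09=9: acc |= 9<<7 -> acc=1171 shift=14 [end]
Varint 4: bytes[7:9] = 93 09 -> value 1171 (2 byte(s))

Answer: 7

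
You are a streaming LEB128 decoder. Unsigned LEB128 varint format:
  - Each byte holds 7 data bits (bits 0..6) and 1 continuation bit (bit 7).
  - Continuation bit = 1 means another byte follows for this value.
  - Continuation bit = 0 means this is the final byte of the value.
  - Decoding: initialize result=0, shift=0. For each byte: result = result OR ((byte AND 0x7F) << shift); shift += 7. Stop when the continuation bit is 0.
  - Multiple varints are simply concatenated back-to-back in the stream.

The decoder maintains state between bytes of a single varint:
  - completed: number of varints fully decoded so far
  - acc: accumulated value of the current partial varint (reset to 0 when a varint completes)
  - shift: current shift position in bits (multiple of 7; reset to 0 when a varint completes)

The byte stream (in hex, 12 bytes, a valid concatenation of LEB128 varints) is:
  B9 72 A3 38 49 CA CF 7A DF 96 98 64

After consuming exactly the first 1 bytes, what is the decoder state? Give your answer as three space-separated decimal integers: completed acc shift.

Answer: 0 57 7

Derivation:
byte[0]=0xB9 cont=1 payload=0x39: acc |= 57<<0 -> completed=0 acc=57 shift=7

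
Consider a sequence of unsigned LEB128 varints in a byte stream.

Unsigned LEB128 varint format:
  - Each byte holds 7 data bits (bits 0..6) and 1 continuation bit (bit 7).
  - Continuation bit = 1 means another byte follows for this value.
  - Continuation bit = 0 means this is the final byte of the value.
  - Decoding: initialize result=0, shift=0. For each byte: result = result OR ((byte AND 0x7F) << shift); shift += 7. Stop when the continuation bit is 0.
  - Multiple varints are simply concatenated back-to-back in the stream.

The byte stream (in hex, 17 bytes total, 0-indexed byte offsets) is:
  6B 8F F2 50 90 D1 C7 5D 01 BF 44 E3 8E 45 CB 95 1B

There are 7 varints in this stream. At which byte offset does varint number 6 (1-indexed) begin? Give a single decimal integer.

  byte[0]=0x6B cont=0 payload=0x6B=107: acc |= 107<<0 -> acc=107 shift=7 [end]
Varint 1: bytes[0:1] = 6B -> value 107 (1 byte(s))
  byte[1]=0x8F cont=1 payload=0x0F=15: acc |= 15<<0 -> acc=15 shift=7
  byte[2]=0xF2 cont=1 payload=0x72=114: acc |= 114<<7 -> acc=14607 shift=14
  byte[3]=0x50 cont=0 payload=0x50=80: acc |= 80<<14 -> acc=1325327 shift=21 [end]
Varint 2: bytes[1:4] = 8F F2 50 -> value 1325327 (3 byte(s))
  byte[4]=0x90 cont=1 payload=0x10=16: acc |= 16<<0 -> acc=16 shift=7
  byte[5]=0xD1 cont=1 payload=0x51=81: acc |= 81<<7 -> acc=10384 shift=14
  byte[6]=0xC7 cont=1 payload=0x47=71: acc |= 71<<14 -> acc=1173648 shift=21
  byte[7]=0x5D cont=0 payload=0x5D=93: acc |= 93<<21 -> acc=196208784 shift=28 [end]
Varint 3: bytes[4:8] = 90 D1 C7 5D -> value 196208784 (4 byte(s))
  byte[8]=0x01 cont=0 payload=0x01=1: acc |= 1<<0 -> acc=1 shift=7 [end]
Varint 4: bytes[8:9] = 01 -> value 1 (1 byte(s))
  byte[9]=0xBF cont=1 payload=0x3F=63: acc |= 63<<0 -> acc=63 shift=7
  byte[10]=0x44 cont=0 payload=0x44=68: acc |= 68<<7 -> acc=8767 shift=14 [end]
Varint 5: bytes[9:11] = BF 44 -> value 8767 (2 byte(s))
  byte[11]=0xE3 cont=1 payload=0x63=99: acc |= 99<<0 -> acc=99 shift=7
  byte[12]=0x8E cont=1 payload=0x0E=14: acc |= 14<<7 -> acc=1891 shift=14
  byte[13]=0x45 cont=0 payload=0x45=69: acc |= 69<<14 -> acc=1132387 shift=21 [end]
Varint 6: bytes[11:14] = E3 8E 45 -> value 1132387 (3 byte(s))
  byte[14]=0xCB cont=1 payload=0x4B=75: acc |= 75<<0 -> acc=75 shift=7
  byte[15]=0x95 cont=1 payload=0x15=21: acc |= 21<<7 -> acc=2763 shift=14
  byte[16]=0x1B cont=0 payload=0x1B=27: acc |= 27<<14 -> acc=445131 shift=21 [end]
Varint 7: bytes[14:17] = CB 95 1B -> value 445131 (3 byte(s))

Answer: 11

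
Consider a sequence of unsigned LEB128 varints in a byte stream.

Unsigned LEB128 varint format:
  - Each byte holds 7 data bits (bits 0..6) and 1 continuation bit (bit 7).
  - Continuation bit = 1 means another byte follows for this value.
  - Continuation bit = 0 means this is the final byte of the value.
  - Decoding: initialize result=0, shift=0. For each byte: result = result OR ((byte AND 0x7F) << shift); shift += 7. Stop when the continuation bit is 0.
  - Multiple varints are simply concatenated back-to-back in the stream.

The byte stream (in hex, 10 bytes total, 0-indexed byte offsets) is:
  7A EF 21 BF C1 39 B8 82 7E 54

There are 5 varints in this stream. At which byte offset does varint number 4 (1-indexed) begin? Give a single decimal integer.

  byte[0]=0x7A cont=0 payload=0x7A=122: acc |= 122<<0 -> acc=122 shift=7 [end]
Varint 1: bytes[0:1] = 7A -> value 122 (1 byte(s))
  byte[1]=0xEF cont=1 payload=0x6F=111: acc |= 111<<0 -> acc=111 shift=7
  byte[2]=0x21 cont=0 payload=0x21=33: acc |= 33<<7 -> acc=4335 shift=14 [end]
Varint 2: bytes[1:3] = EF 21 -> value 4335 (2 byte(s))
  byte[3]=0xBF cont=1 payload=0x3F=63: acc |= 63<<0 -> acc=63 shift=7
  byte[4]=0xC1 cont=1 payload=0x41=65: acc |= 65<<7 -> acc=8383 shift=14
  byte[5]=0x39 cont=0 payload=0x39=57: acc |= 57<<14 -> acc=942271 shift=21 [end]
Varint 3: bytes[3:6] = BF C1 39 -> value 942271 (3 byte(s))
  byte[6]=0xB8 cont=1 payload=0x38=56: acc |= 56<<0 -> acc=56 shift=7
  byte[7]=0x82 cont=1 payload=0x02=2: acc |= 2<<7 -> acc=312 shift=14
  byte[8]=0x7E cont=0 payload=0x7E=126: acc |= 126<<14 -> acc=2064696 shift=21 [end]
Varint 4: bytes[6:9] = B8 82 7E -> value 2064696 (3 byte(s))
  byte[9]=0x54 cont=0 payload=0x54=84: acc |= 84<<0 -> acc=84 shift=7 [end]
Varint 5: bytes[9:10] = 54 -> value 84 (1 byte(s))

Answer: 6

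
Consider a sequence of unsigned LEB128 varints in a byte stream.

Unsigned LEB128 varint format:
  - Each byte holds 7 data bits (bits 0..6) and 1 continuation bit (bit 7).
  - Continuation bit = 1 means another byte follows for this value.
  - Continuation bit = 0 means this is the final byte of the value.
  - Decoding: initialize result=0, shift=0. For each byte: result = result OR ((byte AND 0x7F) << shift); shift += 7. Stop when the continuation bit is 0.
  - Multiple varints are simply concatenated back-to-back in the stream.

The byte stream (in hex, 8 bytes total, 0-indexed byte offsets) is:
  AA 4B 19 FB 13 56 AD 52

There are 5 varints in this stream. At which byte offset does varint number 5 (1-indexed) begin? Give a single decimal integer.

Answer: 6

Derivation:
  byte[0]=0xAA cont=1 payload=0x2A=42: acc |= 42<<0 -> acc=42 shift=7
  byte[1]=0x4B cont=0 payload=0x4B=75: acc |= 75<<7 -> acc=9642 shift=14 [end]
Varint 1: bytes[0:2] = AA 4B -> value 9642 (2 byte(s))
  byte[2]=0x19 cont=0 payload=0x19=25: acc |= 25<<0 -> acc=25 shift=7 [end]
Varint 2: bytes[2:3] = 19 -> value 25 (1 byte(s))
  byte[3]=0xFB cont=1 payload=0x7B=123: acc |= 123<<0 -> acc=123 shift=7
  byte[4]=0x13 cont=0 payload=0x13=19: acc |= 19<<7 -> acc=2555 shift=14 [end]
Varint 3: bytes[3:5] = FB 13 -> value 2555 (2 byte(s))
  byte[5]=0x56 cont=0 payload=0x56=86: acc |= 86<<0 -> acc=86 shift=7 [end]
Varint 4: bytes[5:6] = 56 -> value 86 (1 byte(s))
  byte[6]=0xAD cont=1 payload=0x2D=45: acc |= 45<<0 -> acc=45 shift=7
  byte[7]=0x52 cont=0 payload=0x52=82: acc |= 82<<7 -> acc=10541 shift=14 [end]
Varint 5: bytes[6:8] = AD 52 -> value 10541 (2 byte(s))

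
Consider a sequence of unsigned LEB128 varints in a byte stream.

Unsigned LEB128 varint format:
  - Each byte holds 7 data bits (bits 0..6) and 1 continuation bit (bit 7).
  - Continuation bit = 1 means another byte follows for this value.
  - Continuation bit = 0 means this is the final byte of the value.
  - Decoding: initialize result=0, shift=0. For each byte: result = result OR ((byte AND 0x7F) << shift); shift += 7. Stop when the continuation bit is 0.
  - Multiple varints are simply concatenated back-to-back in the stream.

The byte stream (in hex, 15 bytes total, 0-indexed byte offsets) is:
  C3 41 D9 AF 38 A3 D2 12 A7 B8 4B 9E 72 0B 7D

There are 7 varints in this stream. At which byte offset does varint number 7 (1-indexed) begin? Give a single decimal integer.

  byte[0]=0xC3 cont=1 payload=0x43=67: acc |= 67<<0 -> acc=67 shift=7
  byte[1]=0x41 cont=0 payload=0x41=65: acc |= 65<<7 -> acc=8387 shift=14 [end]
Varint 1: bytes[0:2] = C3 41 -> value 8387 (2 byte(s))
  byte[2]=0xD9 cont=1 payload=0x59=89: acc |= 89<<0 -> acc=89 shift=7
  byte[3]=0xAF cont=1 payload=0x2F=47: acc |= 47<<7 -> acc=6105 shift=14
  byte[4]=0x38 cont=0 payload=0x38=56: acc |= 56<<14 -> acc=923609 shift=21 [end]
Varint 2: bytes[2:5] = D9 AF 38 -> value 923609 (3 byte(s))
  byte[5]=0xA3 cont=1 payload=0x23=35: acc |= 35<<0 -> acc=35 shift=7
  byte[6]=0xD2 cont=1 payload=0x52=82: acc |= 82<<7 -> acc=10531 shift=14
  byte[7]=0x12 cont=0 payload=0x12=18: acc |= 18<<14 -> acc=305443 shift=21 [end]
Varint 3: bytes[5:8] = A3 D2 12 -> value 305443 (3 byte(s))
  byte[8]=0xA7 cont=1 payload=0x27=39: acc |= 39<<0 -> acc=39 shift=7
  byte[9]=0xB8 cont=1 payload=0x38=56: acc |= 56<<7 -> acc=7207 shift=14
  byte[10]=0x4B cont=0 payload=0x4B=75: acc |= 75<<14 -> acc=1236007 shift=21 [end]
Varint 4: bytes[8:11] = A7 B8 4B -> value 1236007 (3 byte(s))
  byte[11]=0x9E cont=1 payload=0x1E=30: acc |= 30<<0 -> acc=30 shift=7
  byte[12]=0x72 cont=0 payload=0x72=114: acc |= 114<<7 -> acc=14622 shift=14 [end]
Varint 5: bytes[11:13] = 9E 72 -> value 14622 (2 byte(s))
  byte[13]=0x0B cont=0 payload=0x0B=11: acc |= 11<<0 -> acc=11 shift=7 [end]
Varint 6: bytes[13:14] = 0B -> value 11 (1 byte(s))
  byte[14]=0x7D cont=0 payload=0x7D=125: acc |= 125<<0 -> acc=125 shift=7 [end]
Varint 7: bytes[14:15] = 7D -> value 125 (1 byte(s))

Answer: 14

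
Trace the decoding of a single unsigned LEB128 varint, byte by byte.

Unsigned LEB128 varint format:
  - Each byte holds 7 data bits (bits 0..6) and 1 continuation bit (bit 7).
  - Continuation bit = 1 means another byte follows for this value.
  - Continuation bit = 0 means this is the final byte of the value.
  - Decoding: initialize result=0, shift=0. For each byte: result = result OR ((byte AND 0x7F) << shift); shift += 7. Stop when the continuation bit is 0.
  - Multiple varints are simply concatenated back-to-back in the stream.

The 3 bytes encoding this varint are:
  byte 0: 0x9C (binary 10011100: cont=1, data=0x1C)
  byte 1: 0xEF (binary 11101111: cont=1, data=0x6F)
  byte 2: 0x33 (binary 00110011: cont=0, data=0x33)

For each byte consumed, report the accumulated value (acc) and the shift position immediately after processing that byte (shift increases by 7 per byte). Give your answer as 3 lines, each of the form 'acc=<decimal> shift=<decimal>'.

Answer: acc=28 shift=7
acc=14236 shift=14
acc=849820 shift=21

Derivation:
byte 0=0x9C: payload=0x1C=28, contrib = 28<<0 = 28; acc -> 28, shift -> 7
byte 1=0xEF: payload=0x6F=111, contrib = 111<<7 = 14208; acc -> 14236, shift -> 14
byte 2=0x33: payload=0x33=51, contrib = 51<<14 = 835584; acc -> 849820, shift -> 21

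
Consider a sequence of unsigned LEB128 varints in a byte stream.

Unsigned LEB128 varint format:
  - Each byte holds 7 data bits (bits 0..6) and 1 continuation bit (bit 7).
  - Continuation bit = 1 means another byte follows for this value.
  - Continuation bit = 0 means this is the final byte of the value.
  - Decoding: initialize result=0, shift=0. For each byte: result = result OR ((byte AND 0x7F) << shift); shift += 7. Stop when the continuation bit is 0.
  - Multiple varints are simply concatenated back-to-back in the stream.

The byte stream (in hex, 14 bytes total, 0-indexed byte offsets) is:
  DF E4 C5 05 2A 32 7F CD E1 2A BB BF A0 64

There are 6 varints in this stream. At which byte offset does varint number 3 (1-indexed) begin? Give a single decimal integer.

Answer: 5

Derivation:
  byte[0]=0xDF cont=1 payload=0x5F=95: acc |= 95<<0 -> acc=95 shift=7
  byte[1]=0xE4 cont=1 payload=0x64=100: acc |= 100<<7 -> acc=12895 shift=14
  byte[2]=0xC5 cont=1 payload=0x45=69: acc |= 69<<14 -> acc=1143391 shift=21
  byte[3]=0x05 cont=0 payload=0x05=5: acc |= 5<<21 -> acc=11629151 shift=28 [end]
Varint 1: bytes[0:4] = DF E4 C5 05 -> value 11629151 (4 byte(s))
  byte[4]=0x2A cont=0 payload=0x2A=42: acc |= 42<<0 -> acc=42 shift=7 [end]
Varint 2: bytes[4:5] = 2A -> value 42 (1 byte(s))
  byte[5]=0x32 cont=0 payload=0x32=50: acc |= 50<<0 -> acc=50 shift=7 [end]
Varint 3: bytes[5:6] = 32 -> value 50 (1 byte(s))
  byte[6]=0x7F cont=0 payload=0x7F=127: acc |= 127<<0 -> acc=127 shift=7 [end]
Varint 4: bytes[6:7] = 7F -> value 127 (1 byte(s))
  byte[7]=0xCD cont=1 payload=0x4D=77: acc |= 77<<0 -> acc=77 shift=7
  byte[8]=0xE1 cont=1 payload=0x61=97: acc |= 97<<7 -> acc=12493 shift=14
  byte[9]=0x2A cont=0 payload=0x2A=42: acc |= 42<<14 -> acc=700621 shift=21 [end]
Varint 5: bytes[7:10] = CD E1 2A -> value 700621 (3 byte(s))
  byte[10]=0xBB cont=1 payload=0x3B=59: acc |= 59<<0 -> acc=59 shift=7
  byte[11]=0xBF cont=1 payload=0x3F=63: acc |= 63<<7 -> acc=8123 shift=14
  byte[12]=0xA0 cont=1 payload=0x20=32: acc |= 32<<14 -> acc=532411 shift=21
  byte[13]=0x64 cont=0 payload=0x64=100: acc |= 100<<21 -> acc=210247611 shift=28 [end]
Varint 6: bytes[10:14] = BB BF A0 64 -> value 210247611 (4 byte(s))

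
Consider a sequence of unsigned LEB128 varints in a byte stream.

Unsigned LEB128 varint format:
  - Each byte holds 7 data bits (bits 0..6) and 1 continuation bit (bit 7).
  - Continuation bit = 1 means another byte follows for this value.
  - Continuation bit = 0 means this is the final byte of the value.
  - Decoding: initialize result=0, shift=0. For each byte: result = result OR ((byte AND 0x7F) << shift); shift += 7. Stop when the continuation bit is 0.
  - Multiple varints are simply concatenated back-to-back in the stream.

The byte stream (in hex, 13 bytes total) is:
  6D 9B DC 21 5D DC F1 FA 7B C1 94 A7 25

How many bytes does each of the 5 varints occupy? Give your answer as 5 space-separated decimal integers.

Answer: 1 3 1 4 4

Derivation:
  byte[0]=0x6D cont=0 payload=0x6D=109: acc |= 109<<0 -> acc=109 shift=7 [end]
Varint 1: bytes[0:1] = 6D -> value 109 (1 byte(s))
  byte[1]=0x9B cont=1 payload=0x1B=27: acc |= 27<<0 -> acc=27 shift=7
  byte[2]=0xDC cont=1 payload=0x5C=92: acc |= 92<<7 -> acc=11803 shift=14
  byte[3]=0x21 cont=0 payload=0x21=33: acc |= 33<<14 -> acc=552475 shift=21 [end]
Varint 2: bytes[1:4] = 9B DC 21 -> value 552475 (3 byte(s))
  byte[4]=0x5D cont=0 payload=0x5D=93: acc |= 93<<0 -> acc=93 shift=7 [end]
Varint 3: bytes[4:5] = 5D -> value 93 (1 byte(s))
  byte[5]=0xDC cont=1 payload=0x5C=92: acc |= 92<<0 -> acc=92 shift=7
  byte[6]=0xF1 cont=1 payload=0x71=113: acc |= 113<<7 -> acc=14556 shift=14
  byte[7]=0xFA cont=1 payload=0x7A=122: acc |= 122<<14 -> acc=2013404 shift=21
  byte[8]=0x7B cont=0 payload=0x7B=123: acc |= 123<<21 -> acc=259963100 shift=28 [end]
Varint 4: bytes[5:9] = DC F1 FA 7B -> value 259963100 (4 byte(s))
  byte[9]=0xC1 cont=1 payload=0x41=65: acc |= 65<<0 -> acc=65 shift=7
  byte[10]=0x94 cont=1 payload=0x14=20: acc |= 20<<7 -> acc=2625 shift=14
  byte[11]=0xA7 cont=1 payload=0x27=39: acc |= 39<<14 -> acc=641601 shift=21
  byte[12]=0x25 cont=0 payload=0x25=37: acc |= 37<<21 -> acc=78236225 shift=28 [end]
Varint 5: bytes[9:13] = C1 94 A7 25 -> value 78236225 (4 byte(s))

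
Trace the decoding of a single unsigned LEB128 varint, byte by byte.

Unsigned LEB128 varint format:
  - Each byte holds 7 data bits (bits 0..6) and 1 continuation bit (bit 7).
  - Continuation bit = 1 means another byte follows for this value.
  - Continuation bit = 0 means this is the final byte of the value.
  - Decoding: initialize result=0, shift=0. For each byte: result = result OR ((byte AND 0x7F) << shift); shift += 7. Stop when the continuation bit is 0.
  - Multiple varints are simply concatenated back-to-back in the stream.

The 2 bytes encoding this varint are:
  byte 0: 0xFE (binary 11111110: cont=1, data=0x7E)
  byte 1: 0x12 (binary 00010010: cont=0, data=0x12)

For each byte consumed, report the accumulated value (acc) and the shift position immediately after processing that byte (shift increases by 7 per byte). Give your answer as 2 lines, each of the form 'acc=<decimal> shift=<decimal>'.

byte 0=0xFE: payload=0x7E=126, contrib = 126<<0 = 126; acc -> 126, shift -> 7
byte 1=0x12: payload=0x12=18, contrib = 18<<7 = 2304; acc -> 2430, shift -> 14

Answer: acc=126 shift=7
acc=2430 shift=14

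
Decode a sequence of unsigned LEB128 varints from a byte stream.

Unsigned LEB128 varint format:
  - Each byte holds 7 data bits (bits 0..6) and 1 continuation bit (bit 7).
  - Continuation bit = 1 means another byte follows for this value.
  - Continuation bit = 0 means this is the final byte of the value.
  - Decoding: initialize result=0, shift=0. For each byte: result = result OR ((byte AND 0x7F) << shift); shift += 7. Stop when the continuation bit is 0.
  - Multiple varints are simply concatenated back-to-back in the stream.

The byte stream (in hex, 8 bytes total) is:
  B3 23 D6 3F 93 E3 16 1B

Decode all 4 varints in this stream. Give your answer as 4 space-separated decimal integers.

  byte[0]=0xB3 cont=1 payload=0x33=51: acc |= 51<<0 -> acc=51 shift=7
  byte[1]=0x23 cont=0 payload=0x23=35: acc |= 35<<7 -> acc=4531 shift=14 [end]
Varint 1: bytes[0:2] = B3 23 -> value 4531 (2 byte(s))
  byte[2]=0xD6 cont=1 payload=0x56=86: acc |= 86<<0 -> acc=86 shift=7
  byte[3]=0x3F cont=0 payload=0x3F=63: acc |= 63<<7 -> acc=8150 shift=14 [end]
Varint 2: bytes[2:4] = D6 3F -> value 8150 (2 byte(s))
  byte[4]=0x93 cont=1 payload=0x13=19: acc |= 19<<0 -> acc=19 shift=7
  byte[5]=0xE3 cont=1 payload=0x63=99: acc |= 99<<7 -> acc=12691 shift=14
  byte[6]=0x16 cont=0 payload=0x16=22: acc |= 22<<14 -> acc=373139 shift=21 [end]
Varint 3: bytes[4:7] = 93 E3 16 -> value 373139 (3 byte(s))
  byte[7]=0x1B cont=0 payload=0x1B=27: acc |= 27<<0 -> acc=27 shift=7 [end]
Varint 4: bytes[7:8] = 1B -> value 27 (1 byte(s))

Answer: 4531 8150 373139 27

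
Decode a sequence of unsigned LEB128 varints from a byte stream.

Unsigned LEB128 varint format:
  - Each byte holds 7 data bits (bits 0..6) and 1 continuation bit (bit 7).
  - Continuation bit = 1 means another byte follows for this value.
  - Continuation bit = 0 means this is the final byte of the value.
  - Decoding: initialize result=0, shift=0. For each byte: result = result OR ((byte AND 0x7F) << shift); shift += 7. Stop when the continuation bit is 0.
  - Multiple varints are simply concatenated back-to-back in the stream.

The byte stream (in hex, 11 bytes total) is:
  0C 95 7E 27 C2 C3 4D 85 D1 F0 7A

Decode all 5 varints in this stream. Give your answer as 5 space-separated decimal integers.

Answer: 12 16149 39 1270210 257697925

Derivation:
  byte[0]=0x0C cont=0 payload=0x0C=12: acc |= 12<<0 -> acc=12 shift=7 [end]
Varint 1: bytes[0:1] = 0C -> value 12 (1 byte(s))
  byte[1]=0x95 cont=1 payload=0x15=21: acc |= 21<<0 -> acc=21 shift=7
  byte[2]=0x7E cont=0 payload=0x7E=126: acc |= 126<<7 -> acc=16149 shift=14 [end]
Varint 2: bytes[1:3] = 95 7E -> value 16149 (2 byte(s))
  byte[3]=0x27 cont=0 payload=0x27=39: acc |= 39<<0 -> acc=39 shift=7 [end]
Varint 3: bytes[3:4] = 27 -> value 39 (1 byte(s))
  byte[4]=0xC2 cont=1 payload=0x42=66: acc |= 66<<0 -> acc=66 shift=7
  byte[5]=0xC3 cont=1 payload=0x43=67: acc |= 67<<7 -> acc=8642 shift=14
  byte[6]=0x4D cont=0 payload=0x4D=77: acc |= 77<<14 -> acc=1270210 shift=21 [end]
Varint 4: bytes[4:7] = C2 C3 4D -> value 1270210 (3 byte(s))
  byte[7]=0x85 cont=1 payload=0x05=5: acc |= 5<<0 -> acc=5 shift=7
  byte[8]=0xD1 cont=1 payload=0x51=81: acc |= 81<<7 -> acc=10373 shift=14
  byte[9]=0xF0 cont=1 payload=0x70=112: acc |= 112<<14 -> acc=1845381 shift=21
  byte[10]=0x7A cont=0 payload=0x7A=122: acc |= 122<<21 -> acc=257697925 shift=28 [end]
Varint 5: bytes[7:11] = 85 D1 F0 7A -> value 257697925 (4 byte(s))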